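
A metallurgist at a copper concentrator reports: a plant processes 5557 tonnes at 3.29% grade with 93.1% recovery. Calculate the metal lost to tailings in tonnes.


Total metal in feed:
= 5557 * 3.29 / 100 = 182.8253 tonnes
Metal recovered:
= 182.8253 * 93.1 / 100 = 170.2103543 tonnes
Metal lost to tailings:
= 182.8253 - 170.2103543
= 12.6149 tonnes

12.6149 tonnes


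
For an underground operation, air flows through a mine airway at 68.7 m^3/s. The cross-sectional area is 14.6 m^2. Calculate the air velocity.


Velocity = flow rate / cross-sectional area
= 68.7 / 14.6
= 4.7055 m/s

4.7055 m/s


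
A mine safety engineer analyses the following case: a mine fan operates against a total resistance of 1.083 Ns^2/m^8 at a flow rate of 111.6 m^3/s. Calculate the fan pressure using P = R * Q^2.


13488.2885 Pa

Compute Q^2:
Q^2 = 111.6^2 = 12454.56
Compute pressure:
P = R * Q^2 = 1.083 * 12454.56
= 13488.2885 Pa


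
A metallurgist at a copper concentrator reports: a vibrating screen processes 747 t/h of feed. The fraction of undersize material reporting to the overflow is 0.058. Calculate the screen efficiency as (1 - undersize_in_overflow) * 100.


Screen efficiency = (1 - fraction of undersize in overflow) * 100
= (1 - 0.058) * 100
= 0.942 * 100
= 94.2%

94.2%


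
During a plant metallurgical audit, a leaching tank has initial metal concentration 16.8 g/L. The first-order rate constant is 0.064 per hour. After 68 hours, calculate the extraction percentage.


98.7119%

Compute the exponent:
-k * t = -0.064 * 68 = -4.352
Remaining concentration:
C = 16.8 * exp(-4.352)
= 16.8 * 0.01288102475
= 0.2164012158 g/L
Extracted = 16.8 - 0.2164012158 = 16.58359878 g/L
Extraction % = 16.58359878 / 16.8 * 100
= 98.7119%


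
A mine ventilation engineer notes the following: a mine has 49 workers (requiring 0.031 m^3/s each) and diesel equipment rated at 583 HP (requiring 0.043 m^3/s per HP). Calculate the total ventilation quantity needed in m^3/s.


26.588 m^3/s

Airflow for workers:
Q_people = 49 * 0.031 = 1.519 m^3/s
Airflow for diesel equipment:
Q_diesel = 583 * 0.043 = 25.069 m^3/s
Total ventilation:
Q_total = 1.519 + 25.069
= 26.588 m^3/s


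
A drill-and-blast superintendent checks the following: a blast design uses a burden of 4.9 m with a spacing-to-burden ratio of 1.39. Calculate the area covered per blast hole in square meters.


33.3739 m^2

First, find the spacing:
Spacing = burden * ratio = 4.9 * 1.39
= 6.811 m
Then, calculate the area:
Area = burden * spacing = 4.9 * 6.811
= 33.3739 m^2


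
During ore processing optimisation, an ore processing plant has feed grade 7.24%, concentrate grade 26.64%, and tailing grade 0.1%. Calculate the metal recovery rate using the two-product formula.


Using the two-product formula:
R = 100 * c * (f - t) / (f * (c - t))
Numerator = 100 * 26.64 * (7.24 - 0.1)
= 100 * 26.64 * 7.14
= 19020.96
Denominator = 7.24 * (26.64 - 0.1)
= 7.24 * 26.54
= 192.1496
R = 19020.96 / 192.1496
= 98.9904%

98.9904%


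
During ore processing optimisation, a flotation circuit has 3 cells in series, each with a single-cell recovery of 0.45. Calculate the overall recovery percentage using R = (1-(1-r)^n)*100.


Complement of single-cell recovery:
1 - r = 1 - 0.45 = 0.55
Raise to power n:
(1 - r)^3 = 0.55^3 = 0.166375
Overall recovery:
R = (1 - 0.166375) * 100
= 83.3625%

83.3625%


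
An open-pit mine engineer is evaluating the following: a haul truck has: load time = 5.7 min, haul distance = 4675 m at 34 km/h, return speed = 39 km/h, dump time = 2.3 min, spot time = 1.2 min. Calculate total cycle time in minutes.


24.6423 min

Convert haul speed to m/min: 34 * 1000/60 = 566.6666667 m/min
Haul time = 4675 / 566.6666667 = 8.25 min
Convert return speed to m/min: 39 * 1000/60 = 650 m/min
Return time = 4675 / 650 = 7.192307692 min
Total cycle time:
= 5.7 + 8.25 + 2.3 + 7.192307692 + 1.2
= 24.6423 min


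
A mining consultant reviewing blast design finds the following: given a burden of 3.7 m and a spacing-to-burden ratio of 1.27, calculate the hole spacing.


Spacing = burden * ratio
= 3.7 * 1.27
= 4.699 m

4.699 m


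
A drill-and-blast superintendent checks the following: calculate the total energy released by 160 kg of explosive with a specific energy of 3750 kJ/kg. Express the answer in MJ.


Energy = mass * specific_energy / 1000
= 160 * 3750 / 1000
= 600000 / 1000
= 600.0 MJ

600.0 MJ


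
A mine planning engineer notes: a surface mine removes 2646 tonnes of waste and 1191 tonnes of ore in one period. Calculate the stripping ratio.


2.2217

Stripping ratio = waste tonnage / ore tonnage
= 2646 / 1191
= 2.2217


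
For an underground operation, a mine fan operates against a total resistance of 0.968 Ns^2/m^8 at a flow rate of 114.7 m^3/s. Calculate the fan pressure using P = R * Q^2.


Compute Q^2:
Q^2 = 114.7^2 = 13156.09
Compute pressure:
P = R * Q^2 = 0.968 * 13156.09
= 12735.0951 Pa

12735.0951 Pa


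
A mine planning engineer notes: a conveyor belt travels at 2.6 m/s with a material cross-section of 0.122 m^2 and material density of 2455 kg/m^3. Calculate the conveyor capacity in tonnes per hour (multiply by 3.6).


Volumetric flow = speed * area
= 2.6 * 0.122 = 0.3172 m^3/s
Mass flow = volumetric * density
= 0.3172 * 2455 = 778.726 kg/s
Convert to t/h: multiply by 3.6
Capacity = 778.726 * 3.6
= 2803.4136 t/h

2803.4136 t/h


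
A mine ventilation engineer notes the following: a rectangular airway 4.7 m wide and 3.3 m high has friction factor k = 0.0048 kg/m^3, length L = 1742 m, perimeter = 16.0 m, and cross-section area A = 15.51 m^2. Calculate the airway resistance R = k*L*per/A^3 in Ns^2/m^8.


0.0359 Ns^2/m^8

Compute the numerator:
k * L * per = 0.0048 * 1742 * 16.0
= 133.7856
Compute the denominator:
A^3 = 15.51^3 = 3731.087151
Resistance:
R = 133.7856 / 3731.087151
= 0.0359 Ns^2/m^8


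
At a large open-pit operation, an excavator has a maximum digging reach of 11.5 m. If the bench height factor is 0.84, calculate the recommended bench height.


9.66 m

Bench height = reach * factor
= 11.5 * 0.84
= 9.66 m


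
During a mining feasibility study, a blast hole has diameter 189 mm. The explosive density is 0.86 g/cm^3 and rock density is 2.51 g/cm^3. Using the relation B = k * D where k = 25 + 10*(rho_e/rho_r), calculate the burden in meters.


5.3726 m

First, compute k:
rho_e / rho_r = 0.86 / 2.51 = 0.3426294821
k = 25 + 10 * 0.3426294821 = 28.42629482
Then, compute burden:
B = k * D / 1000 = 28.42629482 * 189 / 1000
= 5372.569721 / 1000
= 5.3726 m


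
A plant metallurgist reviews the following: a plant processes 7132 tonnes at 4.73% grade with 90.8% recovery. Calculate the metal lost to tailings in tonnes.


31.0356 tonnes

Total metal in feed:
= 7132 * 4.73 / 100 = 337.3436 tonnes
Metal recovered:
= 337.3436 * 90.8 / 100 = 306.3079888 tonnes
Metal lost to tailings:
= 337.3436 - 306.3079888
= 31.0356 tonnes


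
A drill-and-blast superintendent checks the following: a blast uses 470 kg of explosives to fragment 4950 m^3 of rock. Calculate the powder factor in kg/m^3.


Powder factor = explosive mass / rock volume
= 470 / 4950
= 0.0949 kg/m^3

0.0949 kg/m^3


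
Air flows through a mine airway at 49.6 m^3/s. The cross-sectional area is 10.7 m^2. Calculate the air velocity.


4.6355 m/s

Velocity = flow rate / cross-sectional area
= 49.6 / 10.7
= 4.6355 m/s


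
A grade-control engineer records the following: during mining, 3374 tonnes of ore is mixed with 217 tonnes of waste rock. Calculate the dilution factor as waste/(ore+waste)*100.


6.0429%

Total material = ore + waste
= 3374 + 217 = 3591 tonnes
Dilution = waste / total * 100
= 217 / 3591 * 100
= 0.0604288499 * 100
= 6.0429%


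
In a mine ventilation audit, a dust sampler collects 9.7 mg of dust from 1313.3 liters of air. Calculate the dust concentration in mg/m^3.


7.386 mg/m^3

Convert liters to m^3: 1 m^3 = 1000 L
Concentration = mass / volume * 1000
= 9.7 / 1313.3 * 1000
= 0.007385974263 * 1000
= 7.386 mg/m^3


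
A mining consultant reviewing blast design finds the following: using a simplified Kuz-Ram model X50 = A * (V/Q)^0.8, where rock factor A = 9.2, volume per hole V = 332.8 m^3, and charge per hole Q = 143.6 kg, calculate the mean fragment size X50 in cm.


Compute V/Q:
V/Q = 332.8 / 143.6 = 2.317548747
Raise to the power 0.8:
(V/Q)^0.8 = 2.317548747^0.8 = 1.958948876
Multiply by A:
X50 = 9.2 * 1.958948876
= 18.0223 cm

18.0223 cm


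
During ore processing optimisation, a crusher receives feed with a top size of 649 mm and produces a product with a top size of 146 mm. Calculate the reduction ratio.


4.4452

Reduction ratio = feed size / product size
= 649 / 146
= 4.4452


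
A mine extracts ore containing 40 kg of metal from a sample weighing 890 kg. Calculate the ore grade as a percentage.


4.4944%

Ore grade = (metal mass / ore mass) * 100
= (40 / 890) * 100
= 0.04494382022 * 100
= 4.4944%


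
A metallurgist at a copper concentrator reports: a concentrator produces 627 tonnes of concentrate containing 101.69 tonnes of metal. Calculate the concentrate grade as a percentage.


16.2185%

Grade = (metal in concentrate / concentrate mass) * 100
= (101.69 / 627) * 100
= 0.162185008 * 100
= 16.2185%


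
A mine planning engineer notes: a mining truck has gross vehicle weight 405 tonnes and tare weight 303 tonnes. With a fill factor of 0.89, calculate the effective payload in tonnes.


Maximum payload = gross - tare
= 405 - 303 = 102 tonnes
Effective payload = max payload * fill factor
= 102 * 0.89
= 90.78 tonnes

90.78 tonnes


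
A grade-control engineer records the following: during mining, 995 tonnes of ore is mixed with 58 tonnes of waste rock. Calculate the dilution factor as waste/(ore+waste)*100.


Total material = ore + waste
= 995 + 58 = 1053 tonnes
Dilution = waste / total * 100
= 58 / 1053 * 100
= 0.05508072175 * 100
= 5.5081%

5.5081%


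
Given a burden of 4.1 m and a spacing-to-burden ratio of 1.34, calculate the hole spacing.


Spacing = burden * ratio
= 4.1 * 1.34
= 5.494 m

5.494 m


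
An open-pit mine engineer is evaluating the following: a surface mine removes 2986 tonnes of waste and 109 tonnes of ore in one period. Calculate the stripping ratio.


27.3945

Stripping ratio = waste tonnage / ore tonnage
= 2986 / 109
= 27.3945


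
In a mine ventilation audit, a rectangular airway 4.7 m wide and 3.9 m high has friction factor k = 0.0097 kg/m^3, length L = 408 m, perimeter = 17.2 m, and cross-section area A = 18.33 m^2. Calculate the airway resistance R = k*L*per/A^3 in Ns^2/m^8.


Compute the numerator:
k * L * per = 0.0097 * 408 * 17.2
= 68.07072
Compute the denominator:
A^3 = 18.33^3 = 6158.676537
Resistance:
R = 68.07072 / 6158.676537
= 0.0111 Ns^2/m^8

0.0111 Ns^2/m^8


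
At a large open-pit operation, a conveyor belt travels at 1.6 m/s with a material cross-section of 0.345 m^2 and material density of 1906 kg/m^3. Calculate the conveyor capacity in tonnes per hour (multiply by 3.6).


Volumetric flow = speed * area
= 1.6 * 0.345 = 0.552 m^3/s
Mass flow = volumetric * density
= 0.552 * 1906 = 1052.112 kg/s
Convert to t/h: multiply by 3.6
Capacity = 1052.112 * 3.6
= 3787.6032 t/h

3787.6032 t/h


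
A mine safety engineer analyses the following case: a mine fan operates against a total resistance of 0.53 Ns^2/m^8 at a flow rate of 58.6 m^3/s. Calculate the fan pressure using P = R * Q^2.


1819.9988 Pa

Compute Q^2:
Q^2 = 58.6^2 = 3433.96
Compute pressure:
P = R * Q^2 = 0.53 * 3433.96
= 1819.9988 Pa


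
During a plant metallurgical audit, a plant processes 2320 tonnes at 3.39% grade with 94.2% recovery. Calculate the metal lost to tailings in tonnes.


Total metal in feed:
= 2320 * 3.39 / 100 = 78.648 tonnes
Metal recovered:
= 78.648 * 94.2 / 100 = 74.086416 tonnes
Metal lost to tailings:
= 78.648 - 74.086416
= 4.5616 tonnes

4.5616 tonnes


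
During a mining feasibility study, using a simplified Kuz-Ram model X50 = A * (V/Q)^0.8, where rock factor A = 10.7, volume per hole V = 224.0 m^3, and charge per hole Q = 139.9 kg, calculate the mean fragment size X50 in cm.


Compute V/Q:
V/Q = 224.0 / 139.9 = 1.601143674
Raise to the power 0.8:
(V/Q)^0.8 = 1.601143674^0.8 = 1.457284156
Multiply by A:
X50 = 10.7 * 1.457284156
= 15.5929 cm

15.5929 cm


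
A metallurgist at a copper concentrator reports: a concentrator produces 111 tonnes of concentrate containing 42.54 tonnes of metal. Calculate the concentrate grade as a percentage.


Grade = (metal in concentrate / concentrate mass) * 100
= (42.54 / 111) * 100
= 0.3832432432 * 100
= 38.3243%

38.3243%


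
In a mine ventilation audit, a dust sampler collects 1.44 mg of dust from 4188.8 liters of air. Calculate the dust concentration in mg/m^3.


0.3438 mg/m^3

Convert liters to m^3: 1 m^3 = 1000 L
Concentration = mass / volume * 1000
= 1.44 / 4188.8 * 1000
= 0.0003437738732 * 1000
= 0.3438 mg/m^3


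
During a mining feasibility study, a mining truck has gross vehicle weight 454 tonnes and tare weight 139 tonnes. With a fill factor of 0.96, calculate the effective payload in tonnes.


Maximum payload = gross - tare
= 454 - 139 = 315 tonnes
Effective payload = max payload * fill factor
= 315 * 0.96
= 302.4 tonnes

302.4 tonnes


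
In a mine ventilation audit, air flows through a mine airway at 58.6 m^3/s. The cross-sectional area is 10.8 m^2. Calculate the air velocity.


Velocity = flow rate / cross-sectional area
= 58.6 / 10.8
= 5.4259 m/s

5.4259 m/s


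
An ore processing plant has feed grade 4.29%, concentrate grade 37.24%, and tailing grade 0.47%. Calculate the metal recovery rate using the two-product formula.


90.1825%

Using the two-product formula:
R = 100 * c * (f - t) / (f * (c - t))
Numerator = 100 * 37.24 * (4.29 - 0.47)
= 100 * 37.24 * 3.82
= 14225.68
Denominator = 4.29 * (37.24 - 0.47)
= 4.29 * 36.77
= 157.7433
R = 14225.68 / 157.7433
= 90.1825%


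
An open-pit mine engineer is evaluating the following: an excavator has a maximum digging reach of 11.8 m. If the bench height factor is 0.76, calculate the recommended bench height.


8.968 m

Bench height = reach * factor
= 11.8 * 0.76
= 8.968 m


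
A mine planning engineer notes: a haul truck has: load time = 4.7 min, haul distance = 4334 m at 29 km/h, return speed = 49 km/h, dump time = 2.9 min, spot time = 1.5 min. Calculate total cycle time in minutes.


Convert haul speed to m/min: 29 * 1000/60 = 483.3333333 m/min
Haul time = 4334 / 483.3333333 = 8.966896552 min
Convert return speed to m/min: 49 * 1000/60 = 816.6666667 m/min
Return time = 4334 / 816.6666667 = 5.306938776 min
Total cycle time:
= 4.7 + 8.966896552 + 2.9 + 5.306938776 + 1.5
= 23.3738 min

23.3738 min


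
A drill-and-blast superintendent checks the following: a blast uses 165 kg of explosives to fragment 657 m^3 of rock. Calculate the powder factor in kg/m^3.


Powder factor = explosive mass / rock volume
= 165 / 657
= 0.2511 kg/m^3

0.2511 kg/m^3


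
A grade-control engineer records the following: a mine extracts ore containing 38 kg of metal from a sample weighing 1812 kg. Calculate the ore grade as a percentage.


2.0971%

Ore grade = (metal mass / ore mass) * 100
= (38 / 1812) * 100
= 0.02097130243 * 100
= 2.0971%


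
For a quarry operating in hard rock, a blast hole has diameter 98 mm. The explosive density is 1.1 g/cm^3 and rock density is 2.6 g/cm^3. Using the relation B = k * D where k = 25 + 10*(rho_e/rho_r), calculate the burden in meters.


2.8646 m

First, compute k:
rho_e / rho_r = 1.1 / 2.6 = 0.4230769231
k = 25 + 10 * 0.4230769231 = 29.23076923
Then, compute burden:
B = k * D / 1000 = 29.23076923 * 98 / 1000
= 2864.615385 / 1000
= 2.8646 m


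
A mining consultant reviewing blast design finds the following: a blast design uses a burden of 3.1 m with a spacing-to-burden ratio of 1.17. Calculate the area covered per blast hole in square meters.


11.2437 m^2

First, find the spacing:
Spacing = burden * ratio = 3.1 * 1.17
= 3.627 m
Then, calculate the area:
Area = burden * spacing = 3.1 * 3.627
= 11.2437 m^2


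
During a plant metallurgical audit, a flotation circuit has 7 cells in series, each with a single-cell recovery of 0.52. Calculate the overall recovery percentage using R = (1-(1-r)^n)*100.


99.4129%

Complement of single-cell recovery:
1 - r = 1 - 0.52 = 0.48
Raise to power n:
(1 - r)^7 = 0.48^7 = 0.005870683423
Overall recovery:
R = (1 - 0.005870683423) * 100
= 99.4129%


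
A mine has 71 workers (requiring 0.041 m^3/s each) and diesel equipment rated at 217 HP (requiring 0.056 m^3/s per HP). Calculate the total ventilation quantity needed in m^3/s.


Airflow for workers:
Q_people = 71 * 0.041 = 2.911 m^3/s
Airflow for diesel equipment:
Q_diesel = 217 * 0.056 = 12.152 m^3/s
Total ventilation:
Q_total = 2.911 + 12.152
= 15.063 m^3/s

15.063 m^3/s


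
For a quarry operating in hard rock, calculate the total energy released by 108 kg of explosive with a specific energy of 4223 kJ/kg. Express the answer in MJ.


Energy = mass * specific_energy / 1000
= 108 * 4223 / 1000
= 456084 / 1000
= 456.084 MJ

456.084 MJ


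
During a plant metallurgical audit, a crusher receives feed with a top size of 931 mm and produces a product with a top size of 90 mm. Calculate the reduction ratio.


Reduction ratio = feed size / product size
= 931 / 90
= 10.3444

10.3444


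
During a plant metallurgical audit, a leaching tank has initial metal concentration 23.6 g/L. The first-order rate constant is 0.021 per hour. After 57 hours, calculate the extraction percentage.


Compute the exponent:
-k * t = -0.021 * 57 = -1.197
Remaining concentration:
C = 23.6 * exp(-1.197)
= 23.6 * 0.3020991513
= 7.12953997 g/L
Extracted = 23.6 - 7.12953997 = 16.47046003 g/L
Extraction % = 16.47046003 / 23.6 * 100
= 69.7901%

69.7901%


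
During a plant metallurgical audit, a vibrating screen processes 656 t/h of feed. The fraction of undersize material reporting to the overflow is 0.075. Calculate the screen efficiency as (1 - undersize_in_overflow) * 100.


Screen efficiency = (1 - fraction of undersize in overflow) * 100
= (1 - 0.075) * 100
= 0.925 * 100
= 92.5%

92.5%


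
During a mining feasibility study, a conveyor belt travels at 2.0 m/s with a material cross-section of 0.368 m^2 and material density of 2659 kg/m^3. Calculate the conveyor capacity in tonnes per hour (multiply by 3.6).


7045.2864 t/h

Volumetric flow = speed * area
= 2.0 * 0.368 = 0.736 m^3/s
Mass flow = volumetric * density
= 0.736 * 2659 = 1957.024 kg/s
Convert to t/h: multiply by 3.6
Capacity = 1957.024 * 3.6
= 7045.2864 t/h


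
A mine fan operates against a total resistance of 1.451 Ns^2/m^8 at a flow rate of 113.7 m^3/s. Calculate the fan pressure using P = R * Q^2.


Compute Q^2:
Q^2 = 113.7^2 = 12927.69
Compute pressure:
P = R * Q^2 = 1.451 * 12927.69
= 18758.0782 Pa

18758.0782 Pa


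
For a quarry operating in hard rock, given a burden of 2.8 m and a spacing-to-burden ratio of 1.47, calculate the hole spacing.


4.116 m

Spacing = burden * ratio
= 2.8 * 1.47
= 4.116 m


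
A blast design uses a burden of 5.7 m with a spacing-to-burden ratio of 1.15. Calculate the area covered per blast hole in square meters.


37.3635 m^2

First, find the spacing:
Spacing = burden * ratio = 5.7 * 1.15
= 6.555 m
Then, calculate the area:
Area = burden * spacing = 5.7 * 6.555
= 37.3635 m^2


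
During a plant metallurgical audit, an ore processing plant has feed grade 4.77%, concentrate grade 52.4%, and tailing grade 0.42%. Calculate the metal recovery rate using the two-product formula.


Using the two-product formula:
R = 100 * c * (f - t) / (f * (c - t))
Numerator = 100 * 52.4 * (4.77 - 0.42)
= 100 * 52.4 * 4.35
= 22794.0
Denominator = 4.77 * (52.4 - 0.42)
= 4.77 * 51.98
= 247.9446
R = 22794.0 / 247.9446
= 91.9318%

91.9318%


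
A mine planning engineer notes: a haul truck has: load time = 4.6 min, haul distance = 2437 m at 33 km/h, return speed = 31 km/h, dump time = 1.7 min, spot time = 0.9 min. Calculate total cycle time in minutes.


Convert haul speed to m/min: 33 * 1000/60 = 550 m/min
Haul time = 2437 / 550 = 4.430909091 min
Convert return speed to m/min: 31 * 1000/60 = 516.6666667 m/min
Return time = 2437 / 516.6666667 = 4.716774194 min
Total cycle time:
= 4.6 + 4.430909091 + 1.7 + 4.716774194 + 0.9
= 16.3477 min

16.3477 min


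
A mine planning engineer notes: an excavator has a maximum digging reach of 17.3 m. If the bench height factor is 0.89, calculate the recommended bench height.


Bench height = reach * factor
= 17.3 * 0.89
= 15.397 m

15.397 m


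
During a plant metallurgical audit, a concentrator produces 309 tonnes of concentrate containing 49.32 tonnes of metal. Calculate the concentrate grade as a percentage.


15.9612%

Grade = (metal in concentrate / concentrate mass) * 100
= (49.32 / 309) * 100
= 0.1596116505 * 100
= 15.9612%


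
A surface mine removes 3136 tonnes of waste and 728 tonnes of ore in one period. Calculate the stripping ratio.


Stripping ratio = waste tonnage / ore tonnage
= 3136 / 728
= 4.3077

4.3077


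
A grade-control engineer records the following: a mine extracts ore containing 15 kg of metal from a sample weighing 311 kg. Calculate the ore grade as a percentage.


4.8232%

Ore grade = (metal mass / ore mass) * 100
= (15 / 311) * 100
= 0.04823151125 * 100
= 4.8232%


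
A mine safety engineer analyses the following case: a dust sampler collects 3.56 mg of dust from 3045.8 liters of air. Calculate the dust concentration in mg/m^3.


Convert liters to m^3: 1 m^3 = 1000 L
Concentration = mass / volume * 1000
= 3.56 / 3045.8 * 1000
= 0.001168822641 * 1000
= 1.1688 mg/m^3

1.1688 mg/m^3


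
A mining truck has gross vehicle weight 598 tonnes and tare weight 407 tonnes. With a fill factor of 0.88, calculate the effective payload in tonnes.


Maximum payload = gross - tare
= 598 - 407 = 191 tonnes
Effective payload = max payload * fill factor
= 191 * 0.88
= 168.08 tonnes

168.08 tonnes


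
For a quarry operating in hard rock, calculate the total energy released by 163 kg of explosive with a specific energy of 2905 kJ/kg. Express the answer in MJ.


Energy = mass * specific_energy / 1000
= 163 * 2905 / 1000
= 473515 / 1000
= 473.515 MJ

473.515 MJ


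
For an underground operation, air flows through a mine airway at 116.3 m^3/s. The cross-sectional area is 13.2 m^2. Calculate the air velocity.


8.8106 m/s

Velocity = flow rate / cross-sectional area
= 116.3 / 13.2
= 8.8106 m/s


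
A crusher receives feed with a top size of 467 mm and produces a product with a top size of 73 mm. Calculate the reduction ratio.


Reduction ratio = feed size / product size
= 467 / 73
= 6.3973

6.3973


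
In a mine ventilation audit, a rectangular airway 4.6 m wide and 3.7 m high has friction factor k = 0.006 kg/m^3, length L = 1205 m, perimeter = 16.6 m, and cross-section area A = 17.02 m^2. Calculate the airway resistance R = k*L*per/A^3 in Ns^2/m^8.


Compute the numerator:
k * L * per = 0.006 * 1205 * 16.6
= 120.018
Compute the denominator:
A^3 = 17.02^3 = 4930.360408
Resistance:
R = 120.018 / 4930.360408
= 0.0243 Ns^2/m^8

0.0243 Ns^2/m^8


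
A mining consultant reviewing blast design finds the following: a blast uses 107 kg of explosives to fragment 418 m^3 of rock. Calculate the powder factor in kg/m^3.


Powder factor = explosive mass / rock volume
= 107 / 418
= 0.256 kg/m^3

0.256 kg/m^3


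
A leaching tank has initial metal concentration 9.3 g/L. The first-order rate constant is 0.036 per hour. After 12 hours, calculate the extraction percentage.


Compute the exponent:
-k * t = -0.036 * 12 = -0.432
Remaining concentration:
C = 9.3 * exp(-0.432)
= 9.3 * 0.6492093767
= 6.037647203 g/L
Extracted = 9.3 - 6.037647203 = 3.262352797 g/L
Extraction % = 3.262352797 / 9.3 * 100
= 35.0791%

35.0791%


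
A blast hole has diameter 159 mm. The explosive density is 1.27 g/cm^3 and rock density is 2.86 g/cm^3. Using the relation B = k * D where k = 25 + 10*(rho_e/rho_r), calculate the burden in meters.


First, compute k:
rho_e / rho_r = 1.27 / 2.86 = 0.4440559441
k = 25 + 10 * 0.4440559441 = 29.44055944
Then, compute burden:
B = k * D / 1000 = 29.44055944 * 159 / 1000
= 4681.048951 / 1000
= 4.681 m

4.681 m


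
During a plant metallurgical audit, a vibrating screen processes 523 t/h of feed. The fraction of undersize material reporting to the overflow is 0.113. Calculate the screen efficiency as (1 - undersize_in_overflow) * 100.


Screen efficiency = (1 - fraction of undersize in overflow) * 100
= (1 - 0.113) * 100
= 0.887 * 100
= 88.7%

88.7%


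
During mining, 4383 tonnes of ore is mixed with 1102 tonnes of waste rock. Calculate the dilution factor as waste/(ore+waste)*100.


20.0912%

Total material = ore + waste
= 4383 + 1102 = 5485 tonnes
Dilution = waste / total * 100
= 1102 / 5485 * 100
= 0.200911577 * 100
= 20.0912%


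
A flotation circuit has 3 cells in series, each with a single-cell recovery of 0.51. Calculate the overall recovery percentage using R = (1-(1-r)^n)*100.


Complement of single-cell recovery:
1 - r = 1 - 0.51 = 0.49
Raise to power n:
(1 - r)^3 = 0.49^3 = 0.117649
Overall recovery:
R = (1 - 0.117649) * 100
= 88.2351%

88.2351%


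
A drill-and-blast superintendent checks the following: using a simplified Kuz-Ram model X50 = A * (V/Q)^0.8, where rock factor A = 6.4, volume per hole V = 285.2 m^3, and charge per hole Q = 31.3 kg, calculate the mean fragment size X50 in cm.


Compute V/Q:
V/Q = 285.2 / 31.3 = 9.111821086
Raise to the power 0.8:
(V/Q)^0.8 = 9.111821086^0.8 = 5.857120337
Multiply by A:
X50 = 6.4 * 5.857120337
= 37.4856 cm

37.4856 cm


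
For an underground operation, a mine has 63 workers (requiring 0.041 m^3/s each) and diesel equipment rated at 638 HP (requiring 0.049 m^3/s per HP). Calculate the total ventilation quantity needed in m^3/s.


Airflow for workers:
Q_people = 63 * 0.041 = 2.583 m^3/s
Airflow for diesel equipment:
Q_diesel = 638 * 0.049 = 31.262 m^3/s
Total ventilation:
Q_total = 2.583 + 31.262
= 33.845 m^3/s

33.845 m^3/s


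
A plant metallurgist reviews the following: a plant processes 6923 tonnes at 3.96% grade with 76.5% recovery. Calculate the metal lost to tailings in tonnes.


Total metal in feed:
= 6923 * 3.96 / 100 = 274.1508 tonnes
Metal recovered:
= 274.1508 * 76.5 / 100 = 209.725362 tonnes
Metal lost to tailings:
= 274.1508 - 209.725362
= 64.4254 tonnes

64.4254 tonnes


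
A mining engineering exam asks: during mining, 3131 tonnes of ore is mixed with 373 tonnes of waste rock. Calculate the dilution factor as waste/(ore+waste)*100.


10.645%

Total material = ore + waste
= 3131 + 373 = 3504 tonnes
Dilution = waste / total * 100
= 373 / 3504 * 100
= 0.1064497717 * 100
= 10.645%


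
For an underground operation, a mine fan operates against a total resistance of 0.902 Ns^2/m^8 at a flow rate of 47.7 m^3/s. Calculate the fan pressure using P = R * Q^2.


2052.3116 Pa

Compute Q^2:
Q^2 = 47.7^2 = 2275.29
Compute pressure:
P = R * Q^2 = 0.902 * 2275.29
= 2052.3116 Pa


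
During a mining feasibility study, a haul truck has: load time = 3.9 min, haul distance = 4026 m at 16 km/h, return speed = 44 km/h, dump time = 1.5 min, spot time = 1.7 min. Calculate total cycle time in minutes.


27.6875 min

Convert haul speed to m/min: 16 * 1000/60 = 266.6666667 m/min
Haul time = 4026 / 266.6666667 = 15.0975 min
Convert return speed to m/min: 44 * 1000/60 = 733.3333333 m/min
Return time = 4026 / 733.3333333 = 5.49 min
Total cycle time:
= 3.9 + 15.0975 + 1.5 + 5.49 + 1.7
= 27.6875 min


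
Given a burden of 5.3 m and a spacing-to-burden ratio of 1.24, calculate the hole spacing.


6.572 m

Spacing = burden * ratio
= 5.3 * 1.24
= 6.572 m


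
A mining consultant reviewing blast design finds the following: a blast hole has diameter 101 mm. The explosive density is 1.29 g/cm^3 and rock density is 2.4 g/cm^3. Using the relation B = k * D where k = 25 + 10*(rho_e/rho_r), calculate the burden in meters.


First, compute k:
rho_e / rho_r = 1.29 / 2.4 = 0.5375
k = 25 + 10 * 0.5375 = 30.375
Then, compute burden:
B = k * D / 1000 = 30.375 * 101 / 1000
= 3067.875 / 1000
= 3.0679 m

3.0679 m


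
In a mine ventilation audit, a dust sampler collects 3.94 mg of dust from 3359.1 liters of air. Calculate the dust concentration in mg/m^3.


Convert liters to m^3: 1 m^3 = 1000 L
Concentration = mass / volume * 1000
= 3.94 / 3359.1 * 1000
= 0.001172933226 * 1000
= 1.1729 mg/m^3

1.1729 mg/m^3


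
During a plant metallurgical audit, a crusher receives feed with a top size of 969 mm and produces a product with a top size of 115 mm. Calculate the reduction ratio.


Reduction ratio = feed size / product size
= 969 / 115
= 8.4261

8.4261


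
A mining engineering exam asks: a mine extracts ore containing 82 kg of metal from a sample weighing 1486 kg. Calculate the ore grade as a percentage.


Ore grade = (metal mass / ore mass) * 100
= (82 / 1486) * 100
= 0.05518169583 * 100
= 5.5182%

5.5182%


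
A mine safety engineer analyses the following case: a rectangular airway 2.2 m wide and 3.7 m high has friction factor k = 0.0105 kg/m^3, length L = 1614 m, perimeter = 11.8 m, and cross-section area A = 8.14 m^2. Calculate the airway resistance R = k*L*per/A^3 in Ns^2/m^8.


0.3708 Ns^2/m^8

Compute the numerator:
k * L * per = 0.0105 * 1614 * 11.8
= 199.9746
Compute the denominator:
A^3 = 8.14^3 = 539.353144
Resistance:
R = 199.9746 / 539.353144
= 0.3708 Ns^2/m^8


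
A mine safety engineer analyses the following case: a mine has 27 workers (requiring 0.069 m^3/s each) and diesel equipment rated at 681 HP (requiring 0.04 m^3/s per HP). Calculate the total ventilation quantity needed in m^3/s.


29.103 m^3/s

Airflow for workers:
Q_people = 27 * 0.069 = 1.863 m^3/s
Airflow for diesel equipment:
Q_diesel = 681 * 0.04 = 27.24 m^3/s
Total ventilation:
Q_total = 1.863 + 27.24
= 29.103 m^3/s


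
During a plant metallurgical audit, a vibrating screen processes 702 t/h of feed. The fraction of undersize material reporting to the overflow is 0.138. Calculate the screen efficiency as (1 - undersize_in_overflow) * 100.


Screen efficiency = (1 - fraction of undersize in overflow) * 100
= (1 - 0.138) * 100
= 0.862 * 100
= 86.2%

86.2%


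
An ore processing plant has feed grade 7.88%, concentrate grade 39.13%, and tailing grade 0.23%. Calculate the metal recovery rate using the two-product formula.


97.6552%

Using the two-product formula:
R = 100 * c * (f - t) / (f * (c - t))
Numerator = 100 * 39.13 * (7.88 - 0.23)
= 100 * 39.13 * 7.65
= 29934.45
Denominator = 7.88 * (39.13 - 0.23)
= 7.88 * 38.9
= 306.532
R = 29934.45 / 306.532
= 97.6552%


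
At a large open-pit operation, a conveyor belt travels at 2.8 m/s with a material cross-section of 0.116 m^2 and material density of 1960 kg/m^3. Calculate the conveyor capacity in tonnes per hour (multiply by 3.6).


2291.7888 t/h

Volumetric flow = speed * area
= 2.8 * 0.116 = 0.3248 m^3/s
Mass flow = volumetric * density
= 0.3248 * 1960 = 636.608 kg/s
Convert to t/h: multiply by 3.6
Capacity = 636.608 * 3.6
= 2291.7888 t/h


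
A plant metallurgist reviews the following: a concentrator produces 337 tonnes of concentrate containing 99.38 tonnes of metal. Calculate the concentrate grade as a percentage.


Grade = (metal in concentrate / concentrate mass) * 100
= (99.38 / 337) * 100
= 0.2948961424 * 100
= 29.4896%

29.4896%


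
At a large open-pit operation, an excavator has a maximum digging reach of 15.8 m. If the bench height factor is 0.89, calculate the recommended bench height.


14.062 m

Bench height = reach * factor
= 15.8 * 0.89
= 14.062 m


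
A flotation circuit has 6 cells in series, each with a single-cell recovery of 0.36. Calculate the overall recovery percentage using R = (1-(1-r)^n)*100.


Complement of single-cell recovery:
1 - r = 1 - 0.36 = 0.64
Raise to power n:
(1 - r)^6 = 0.64^6 = 0.06871947674
Overall recovery:
R = (1 - 0.06871947674) * 100
= 93.1281%

93.1281%


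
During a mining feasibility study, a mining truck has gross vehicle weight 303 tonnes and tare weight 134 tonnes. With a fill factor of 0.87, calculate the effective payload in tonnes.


147.03 tonnes

Maximum payload = gross - tare
= 303 - 134 = 169 tonnes
Effective payload = max payload * fill factor
= 169 * 0.87
= 147.03 tonnes


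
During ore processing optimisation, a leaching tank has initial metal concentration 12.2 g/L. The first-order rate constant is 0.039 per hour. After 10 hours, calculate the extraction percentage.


Compute the exponent:
-k * t = -0.039 * 10 = -0.39
Remaining concentration:
C = 12.2 * exp(-0.39)
= 12.2 * 0.6770568745
= 8.260093869 g/L
Extracted = 12.2 - 8.260093869 = 3.939906131 g/L
Extraction % = 3.939906131 / 12.2 * 100
= 32.2943%

32.2943%


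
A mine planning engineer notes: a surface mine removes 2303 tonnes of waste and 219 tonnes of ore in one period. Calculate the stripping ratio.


10.516

Stripping ratio = waste tonnage / ore tonnage
= 2303 / 219
= 10.516


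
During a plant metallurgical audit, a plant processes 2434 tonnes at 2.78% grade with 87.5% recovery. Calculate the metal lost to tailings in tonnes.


Total metal in feed:
= 2434 * 2.78 / 100 = 67.6652 tonnes
Metal recovered:
= 67.6652 * 87.5 / 100 = 59.20705 tonnes
Metal lost to tailings:
= 67.6652 - 59.20705
= 8.4582 tonnes

8.4582 tonnes


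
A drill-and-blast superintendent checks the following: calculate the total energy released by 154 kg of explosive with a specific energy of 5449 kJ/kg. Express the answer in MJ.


Energy = mass * specific_energy / 1000
= 154 * 5449 / 1000
= 839146 / 1000
= 839.146 MJ

839.146 MJ


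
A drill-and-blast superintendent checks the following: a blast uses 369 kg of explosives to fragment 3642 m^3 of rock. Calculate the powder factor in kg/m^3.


0.1013 kg/m^3

Powder factor = explosive mass / rock volume
= 369 / 3642
= 0.1013 kg/m^3


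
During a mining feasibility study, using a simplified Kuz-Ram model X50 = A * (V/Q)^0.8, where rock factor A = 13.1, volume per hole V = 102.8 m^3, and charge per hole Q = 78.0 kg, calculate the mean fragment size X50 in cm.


16.3377 cm

Compute V/Q:
V/Q = 102.8 / 78.0 = 1.317948718
Raise to the power 0.8:
(V/Q)^0.8 = 1.317948718^0.8 = 1.24715034
Multiply by A:
X50 = 13.1 * 1.24715034
= 16.3377 cm


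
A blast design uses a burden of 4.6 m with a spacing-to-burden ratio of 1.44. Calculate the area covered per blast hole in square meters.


30.4704 m^2

First, find the spacing:
Spacing = burden * ratio = 4.6 * 1.44
= 6.624 m
Then, calculate the area:
Area = burden * spacing = 4.6 * 6.624
= 30.4704 m^2


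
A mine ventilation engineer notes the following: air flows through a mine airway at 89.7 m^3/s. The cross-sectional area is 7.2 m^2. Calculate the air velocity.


Velocity = flow rate / cross-sectional area
= 89.7 / 7.2
= 12.4583 m/s

12.4583 m/s


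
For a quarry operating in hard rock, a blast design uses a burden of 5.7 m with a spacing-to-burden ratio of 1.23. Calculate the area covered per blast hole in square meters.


First, find the spacing:
Spacing = burden * ratio = 5.7 * 1.23
= 7.011 m
Then, calculate the area:
Area = burden * spacing = 5.7 * 7.011
= 39.9627 m^2

39.9627 m^2


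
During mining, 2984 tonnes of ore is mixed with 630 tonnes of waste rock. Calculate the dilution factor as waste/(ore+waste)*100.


Total material = ore + waste
= 2984 + 630 = 3614 tonnes
Dilution = waste / total * 100
= 630 / 3614 * 100
= 0.1743220808 * 100
= 17.4322%

17.4322%


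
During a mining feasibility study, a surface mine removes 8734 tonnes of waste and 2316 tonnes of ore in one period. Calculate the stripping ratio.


3.7712

Stripping ratio = waste tonnage / ore tonnage
= 8734 / 2316
= 3.7712


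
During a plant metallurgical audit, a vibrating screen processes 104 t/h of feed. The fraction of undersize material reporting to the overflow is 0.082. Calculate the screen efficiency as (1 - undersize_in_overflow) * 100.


Screen efficiency = (1 - fraction of undersize in overflow) * 100
= (1 - 0.082) * 100
= 0.918 * 100
= 91.8%

91.8%


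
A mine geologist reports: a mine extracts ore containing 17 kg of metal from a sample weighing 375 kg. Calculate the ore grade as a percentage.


Ore grade = (metal mass / ore mass) * 100
= (17 / 375) * 100
= 0.04533333333 * 100
= 4.5333%

4.5333%


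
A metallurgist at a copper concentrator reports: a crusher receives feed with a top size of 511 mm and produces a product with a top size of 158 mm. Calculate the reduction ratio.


Reduction ratio = feed size / product size
= 511 / 158
= 3.2342

3.2342


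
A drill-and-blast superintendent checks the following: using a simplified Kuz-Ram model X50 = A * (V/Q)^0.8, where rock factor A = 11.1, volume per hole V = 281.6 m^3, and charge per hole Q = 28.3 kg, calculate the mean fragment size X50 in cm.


Compute V/Q:
V/Q = 281.6 / 28.3 = 9.950530035
Raise to the power 0.8:
(V/Q)^0.8 = 9.950530035^0.8 = 6.284590317
Multiply by A:
X50 = 11.1 * 6.284590317
= 69.759 cm

69.759 cm


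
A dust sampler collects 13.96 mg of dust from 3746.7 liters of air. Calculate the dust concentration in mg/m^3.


Convert liters to m^3: 1 m^3 = 1000 L
Concentration = mass / volume * 1000
= 13.96 / 3746.7 * 1000
= 0.003725945499 * 1000
= 3.7259 mg/m^3

3.7259 mg/m^3


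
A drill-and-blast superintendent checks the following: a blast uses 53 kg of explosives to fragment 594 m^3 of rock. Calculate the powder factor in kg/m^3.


Powder factor = explosive mass / rock volume
= 53 / 594
= 0.0892 kg/m^3

0.0892 kg/m^3


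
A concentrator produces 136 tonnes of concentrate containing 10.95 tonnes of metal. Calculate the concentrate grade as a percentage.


8.0515%

Grade = (metal in concentrate / concentrate mass) * 100
= (10.95 / 136) * 100
= 0.08051470588 * 100
= 8.0515%


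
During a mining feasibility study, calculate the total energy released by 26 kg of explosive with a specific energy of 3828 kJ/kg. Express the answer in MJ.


99.528 MJ

Energy = mass * specific_energy / 1000
= 26 * 3828 / 1000
= 99528 / 1000
= 99.528 MJ


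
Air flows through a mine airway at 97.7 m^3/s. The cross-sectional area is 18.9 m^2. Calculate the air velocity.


Velocity = flow rate / cross-sectional area
= 97.7 / 18.9
= 5.1693 m/s

5.1693 m/s


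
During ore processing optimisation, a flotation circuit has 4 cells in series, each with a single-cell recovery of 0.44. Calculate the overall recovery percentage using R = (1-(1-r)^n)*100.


Complement of single-cell recovery:
1 - r = 1 - 0.44 = 0.56
Raise to power n:
(1 - r)^4 = 0.56^4 = 0.09834496
Overall recovery:
R = (1 - 0.09834496) * 100
= 90.1655%

90.1655%


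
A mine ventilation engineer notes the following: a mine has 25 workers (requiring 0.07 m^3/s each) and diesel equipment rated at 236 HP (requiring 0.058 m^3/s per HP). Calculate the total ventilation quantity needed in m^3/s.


Airflow for workers:
Q_people = 25 * 0.07 = 1.75 m^3/s
Airflow for diesel equipment:
Q_diesel = 236 * 0.058 = 13.688 m^3/s
Total ventilation:
Q_total = 1.75 + 13.688
= 15.438 m^3/s

15.438 m^3/s


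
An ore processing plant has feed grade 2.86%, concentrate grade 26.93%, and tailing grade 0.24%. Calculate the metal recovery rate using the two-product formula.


Using the two-product formula:
R = 100 * c * (f - t) / (f * (c - t))
Numerator = 100 * 26.93 * (2.86 - 0.24)
= 100 * 26.93 * 2.62
= 7055.66
Denominator = 2.86 * (26.93 - 0.24)
= 2.86 * 26.69
= 76.3334
R = 7055.66 / 76.3334
= 92.4321%

92.4321%


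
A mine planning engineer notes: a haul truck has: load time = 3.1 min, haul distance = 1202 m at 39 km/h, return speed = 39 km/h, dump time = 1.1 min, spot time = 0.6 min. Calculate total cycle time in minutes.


Convert haul speed to m/min: 39 * 1000/60 = 650 m/min
Haul time = 1202 / 650 = 1.849230769 min
Convert return speed to m/min: 39 * 1000/60 = 650 m/min
Return time = 1202 / 650 = 1.849230769 min
Total cycle time:
= 3.1 + 1.849230769 + 1.1 + 1.849230769 + 0.6
= 8.4985 min

8.4985 min
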